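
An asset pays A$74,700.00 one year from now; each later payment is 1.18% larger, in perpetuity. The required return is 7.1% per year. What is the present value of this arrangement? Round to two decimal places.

Periodic rate r = 0.071 per year.
Growing perpetuity (Gordon): PV = PMT₁ / (r − g) = 74,700 / (r − 0.0118) = A$1,261,824.32.

A$1,261,824.32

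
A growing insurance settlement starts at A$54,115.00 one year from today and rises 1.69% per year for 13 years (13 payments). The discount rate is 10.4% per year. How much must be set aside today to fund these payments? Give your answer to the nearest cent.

A$407,836.25

Periodic rate r = 0.104 per year.
Growing ordinary annuity: PV = PMT₁ × [1 − ((1+g)/(1+r))^n] / (r − g) = 54,115 × [1 − ((1+0.0169)/(1+r))^13] / (r − 0.0169) = A$407,836.25.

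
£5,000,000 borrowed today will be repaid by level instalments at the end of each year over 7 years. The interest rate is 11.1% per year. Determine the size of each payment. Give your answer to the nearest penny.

Level ordinary annuity; solve PV = PMT × [(1 − (1+r)^−n)/r] for PMT.
Periodic rate r = 0.111 per year.
With n = 7: PMT = 5,000,000 / ([(1 − (1+r)^−n)/r]) = £1,064,506.90

£1,064,506.90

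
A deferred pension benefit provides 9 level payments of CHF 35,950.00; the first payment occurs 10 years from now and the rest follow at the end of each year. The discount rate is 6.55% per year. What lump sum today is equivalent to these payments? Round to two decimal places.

Ordinary annuity of 9 payments, first payment at period 10.
Periodic rate r = 0.0655 per year.
The ordinary-annuity PV formula values the stream one period before the first payment (period 9); discount that back 9 periods:
PV₀ = 35,950 × [1 − (1+r)^−9] / r × (1+r)^−9 = CHF 134,897.57

CHF 134,897.57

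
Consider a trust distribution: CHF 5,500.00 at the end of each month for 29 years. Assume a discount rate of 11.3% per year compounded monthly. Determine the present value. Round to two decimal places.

This is an ordinary annuity: 348 payments of CHF 5,500.00 at the end of each month.
Periodic rate r = 0.113/12 per month; n is counted in months.
PV = PMT × [(1 − (1+r)^−n)/r] = 5,500 × [1 − (1+r)^−348] / r = CHF 561,686.60

CHF 561,686.60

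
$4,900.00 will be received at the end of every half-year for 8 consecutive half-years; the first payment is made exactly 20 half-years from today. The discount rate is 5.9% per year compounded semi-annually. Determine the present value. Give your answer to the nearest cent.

Ordinary annuity of 8 payments, first payment at period 20.
Periodic rate r = 0.059/2 per half-year; n is counted in half-years.
The ordinary-annuity PV formula values the stream one period before the first payment (period 19); discount that back 19 periods:
PV₀ = 4,900 × [1 − (1+r)^−8] / r × (1+r)^−19 = $19,839.47

$19,839.47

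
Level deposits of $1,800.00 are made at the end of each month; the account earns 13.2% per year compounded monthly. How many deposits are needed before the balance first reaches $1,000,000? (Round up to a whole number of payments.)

180 payments

Periodic rate r = 0.132/12 per month; n is counted in months.
Ordinary annuity FV: 1,000,000 = 1,800 × [((1+r)^n − 1)/r].
(1+r)^n = 1 + 1,000,000 × r / 1,800, so n = ln(1 + 1,000,000·r/1,800) / ln(1+r) = 179.31.
Round up to a whole number of payments: n = 180.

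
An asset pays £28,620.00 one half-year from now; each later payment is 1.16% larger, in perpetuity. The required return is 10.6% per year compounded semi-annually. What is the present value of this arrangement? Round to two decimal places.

£691,304.35

Periodic rate r = 0.106/2 per half-year.
Growing perpetuity (Gordon): PV = PMT₁ / (r − g) = 28,620 / (r − 0.0116) = £691,304.35.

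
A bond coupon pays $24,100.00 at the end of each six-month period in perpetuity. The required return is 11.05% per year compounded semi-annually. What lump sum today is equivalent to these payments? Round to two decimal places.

Periodic rate r = 0.1105/2 per half-year.
Level perpetuity: PV = PMT / r = 24,100 / (0.1105/2) = $436,199.10.

$436,199.10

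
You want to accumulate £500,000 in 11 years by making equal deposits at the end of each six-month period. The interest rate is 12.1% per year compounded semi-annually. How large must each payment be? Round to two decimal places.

Level ordinary annuity; solve FV = PMT × [((1+r)^n − 1)/r] for PMT.
Periodic rate r = 0.121/2 per half-year; n is counted in half-years.
With n = 22: PMT = 500,000 / ([((1+r)^n − 1)/r]) = £11,453.48

£11,453.48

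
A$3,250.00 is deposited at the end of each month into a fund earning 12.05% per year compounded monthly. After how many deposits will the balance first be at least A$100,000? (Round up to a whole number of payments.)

27 payments

Periodic rate r = 0.1205/12 per month; n is counted in months.
Ordinary annuity FV: 100,000 = 3,250 × [((1+r)^n − 1)/r].
(1+r)^n = 1 + 100,000 × r / 3,250, so n = ln(1 + 100,000·r/3,250) / ln(1+r) = 26.95.
Round up to a whole number of payments: n = 27.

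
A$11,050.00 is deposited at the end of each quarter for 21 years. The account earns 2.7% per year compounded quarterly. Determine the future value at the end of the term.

This is an ordinary annuity: 84 deposits of A$11,050.00 at the end of each quarter.
Periodic rate r = 0.027/4 per quarter; n is counted in quarters.
FV = PMT × [((1+r)^n − 1)/r] = 11,050 × [(1+r)^84 − 1] / r = A$1,243,517.62

A$1,243,517.62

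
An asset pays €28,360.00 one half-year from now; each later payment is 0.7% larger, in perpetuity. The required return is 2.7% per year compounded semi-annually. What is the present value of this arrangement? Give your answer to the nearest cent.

Periodic rate r = 0.027/2 per half-year.
Growing perpetuity (Gordon): PV = PMT₁ / (r − g) = 28,360 / (r − 0.007) = €4,363,076.92.

€4,363,076.92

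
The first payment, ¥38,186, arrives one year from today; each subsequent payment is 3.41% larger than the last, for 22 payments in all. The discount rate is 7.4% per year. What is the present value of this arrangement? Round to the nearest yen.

Periodic rate r = 0.074 per year.
Growing ordinary annuity: PV = PMT₁ × [1 − ((1+g)/(1+r))^n] / (r − g) = 38,186 × [1 − ((1+0.0341)/(1+r))^22] / (r − 0.0341) = ¥540,928.

¥540,928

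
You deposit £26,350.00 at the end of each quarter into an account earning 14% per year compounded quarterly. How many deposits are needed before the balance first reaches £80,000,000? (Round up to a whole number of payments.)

Periodic rate r = 0.14/4 per quarter; n is counted in quarters.
Ordinary annuity FV: 80,000,000 = 26,350 × [((1+r)^n − 1)/r].
(1+r)^n = 1 + 80,000,000 × r / 26,350, so n = ln(1 + 80,000,000·r/26,350) / ln(1+r) = 135.90.
Round up to a whole number of payments: n = 136.

136 payments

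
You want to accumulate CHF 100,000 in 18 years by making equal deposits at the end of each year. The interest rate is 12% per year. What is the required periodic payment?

CHF 1,793.73

Level ordinary annuity; solve FV = PMT × [((1+r)^n − 1)/r] for PMT.
Periodic rate r = 0.12 per year.
With n = 18: PMT = 100,000 / ([((1+r)^n − 1)/r]) = CHF 1,793.73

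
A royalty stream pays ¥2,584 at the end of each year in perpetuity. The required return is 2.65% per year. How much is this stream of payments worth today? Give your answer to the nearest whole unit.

¥97,509

Periodic rate r = 0.0265 per year.
Level perpetuity: PV = PMT / r = 2,584 / (0.0265) = ¥97,509.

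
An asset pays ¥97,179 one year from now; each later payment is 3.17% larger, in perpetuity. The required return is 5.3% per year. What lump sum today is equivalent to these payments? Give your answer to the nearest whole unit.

Periodic rate r = 0.053 per year.
Growing perpetuity (Gordon): PV = PMT₁ / (r − g) = 97,179 / (r − 0.0317) = ¥4,562,394.

¥4,562,394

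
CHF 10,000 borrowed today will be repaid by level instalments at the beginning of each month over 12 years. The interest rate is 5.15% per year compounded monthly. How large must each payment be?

Level annuity due; solve PV = PMT × [(1 − (1+r)^−n)/r] × (1+r) for PMT.
Periodic rate r = 0.0515/12 per month; n is counted in months.
With n = 144: PMT = 10,000 / ([(1 − (1+r)^−n)/r] × (1+r)) = CHF 92.84

CHF 92.84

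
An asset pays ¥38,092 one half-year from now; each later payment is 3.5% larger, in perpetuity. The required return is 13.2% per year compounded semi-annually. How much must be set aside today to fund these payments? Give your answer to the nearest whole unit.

Periodic rate r = 0.132/2 per half-year.
Growing perpetuity (Gordon): PV = PMT₁ / (r − g) = 38,092 / (r − 0.035) = ¥1,228,774.

¥1,228,774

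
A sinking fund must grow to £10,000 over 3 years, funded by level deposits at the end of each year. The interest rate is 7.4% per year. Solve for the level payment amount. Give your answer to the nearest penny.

Level ordinary annuity; solve FV = PMT × [((1+r)^n − 1)/r] for PMT.
Periodic rate r = 0.074 per year.
With n = 3: PMT = 10,000 / ([((1+r)^n − 1)/r]) = £3,098.40

£3,098.40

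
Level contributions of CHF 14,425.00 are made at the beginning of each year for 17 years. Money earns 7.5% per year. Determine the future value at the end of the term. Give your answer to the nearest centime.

This is an annuity due: 17 deposits of CHF 14,425.00 at the beginning of each year.
Periodic rate r = 0.075 per year.
FV = PMT × [((1+r)^n − 1)/r] × (1+r) = 14,425 × [(1+r)^17 − 1] / r × (1+r) = CHF 500,221.32

CHF 500,221.32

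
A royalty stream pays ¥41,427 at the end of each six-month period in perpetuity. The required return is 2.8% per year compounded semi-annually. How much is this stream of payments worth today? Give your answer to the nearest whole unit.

Periodic rate r = 0.028/2 per half-year.
Level perpetuity: PV = PMT / r = 41,427 / (0.028/2) = ¥2,959,071.

¥2,959,071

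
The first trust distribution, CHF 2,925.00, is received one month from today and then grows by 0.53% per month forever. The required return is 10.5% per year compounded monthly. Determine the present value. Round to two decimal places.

Periodic rate r = 0.105/12 per month.
Growing perpetuity (Gordon): PV = PMT₁ / (r − g) = 2,925 / (r − 0.0053) = CHF 847,826.09.

CHF 847,826.09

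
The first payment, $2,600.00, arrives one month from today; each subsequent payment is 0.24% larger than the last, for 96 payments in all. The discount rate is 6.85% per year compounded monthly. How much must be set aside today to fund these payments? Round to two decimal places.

Periodic rate r = 0.0685/12 per month; n is counted in months.
Growing ordinary annuity: PV = PMT₁ × [1 − ((1+g)/(1+r))^n] / (r − g) = 2,600 × [1 − ((1+0.0024)/(1+r))^96] / (r − 0.0024) = $213,112.71.

$213,112.71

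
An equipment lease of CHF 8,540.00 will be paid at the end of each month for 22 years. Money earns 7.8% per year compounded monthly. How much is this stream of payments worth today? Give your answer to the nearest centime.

This is an ordinary annuity: 264 payments of CHF 8,540.00 at the end of each month.
Periodic rate r = 0.078/12 per month; n is counted in months.
PV = PMT × [(1 − (1+r)^−n)/r] = 8,540 × [1 − (1+r)^−264] / r = CHF 1,076,322.54

CHF 1,076,322.54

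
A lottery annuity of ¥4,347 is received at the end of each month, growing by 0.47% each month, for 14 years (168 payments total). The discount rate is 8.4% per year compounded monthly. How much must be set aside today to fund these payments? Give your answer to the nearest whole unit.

Periodic rate r = 0.084/12 per month; n is counted in months.
Growing ordinary annuity: PV = PMT₁ × [1 − ((1+g)/(1+r))^n] / (r − g) = 4,347 × [1 − ((1+0.0047)/(1+r))^168] / (r − 0.0047) = ¥602,858.

¥602,858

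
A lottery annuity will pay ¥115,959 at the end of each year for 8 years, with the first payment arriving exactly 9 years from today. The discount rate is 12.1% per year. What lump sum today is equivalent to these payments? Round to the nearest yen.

¥230,194

Ordinary annuity of 8 payments, first payment at period 9.
Periodic rate r = 0.121 per year.
The ordinary-annuity PV formula values the stream one period before the first payment (period 8); discount that back 8 periods:
PV₀ = 115,959 × [1 − (1+r)^−8] / r × (1+r)^−8 = ¥230,194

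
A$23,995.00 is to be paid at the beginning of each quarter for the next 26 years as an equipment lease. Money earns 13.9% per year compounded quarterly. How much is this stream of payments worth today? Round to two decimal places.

A$694,028.68

This is an annuity due: 104 payments of A$23,995.00 at the beginning of each quarter.
Periodic rate r = 0.139/4 per quarter; n is counted in quarters.
PV = PMT × [(1 − (1+r)^−n)/r] × (1+r) = 23,995 × [1 − (1+r)^−104] / r × (1+r) = A$694,028.68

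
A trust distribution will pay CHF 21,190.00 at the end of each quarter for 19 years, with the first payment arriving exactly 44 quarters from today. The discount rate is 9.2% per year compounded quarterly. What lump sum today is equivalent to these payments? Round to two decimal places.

Ordinary annuity of 76 payments, first payment at period 44.
Periodic rate r = 0.092/4 per quarter; n is counted in quarters.
The ordinary-annuity PV formula values the stream one period before the first payment (period 43); discount that back 43 periods:
PV₀ = 21,190 × [1 − (1+r)^−76] / r × (1+r)^−43 = CHF 284,991.60

CHF 284,991.60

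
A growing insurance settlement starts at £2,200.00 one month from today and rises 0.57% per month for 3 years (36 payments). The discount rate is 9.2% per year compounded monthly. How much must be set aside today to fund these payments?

Periodic rate r = 0.092/12 per month; n is counted in months.
Growing ordinary annuity: PV = PMT₁ × [1 − ((1+g)/(1+r))^n] / (r − g) = 2,200 × [1 − ((1+0.0057)/(1+r))^36] / (r − 0.0057) = £75,971.37.

£75,971.37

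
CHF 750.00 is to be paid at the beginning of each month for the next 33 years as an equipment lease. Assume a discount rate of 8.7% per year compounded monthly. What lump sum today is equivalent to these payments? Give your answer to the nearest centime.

CHF 98,234.80

This is an annuity due: 396 payments of CHF 750.00 at the beginning of each month.
Periodic rate r = 0.087/12 per month; n is counted in months.
PV = PMT × [(1 − (1+r)^−n)/r] × (1+r) = 750 × [1 − (1+r)^−396] / r × (1+r) = CHF 98,234.80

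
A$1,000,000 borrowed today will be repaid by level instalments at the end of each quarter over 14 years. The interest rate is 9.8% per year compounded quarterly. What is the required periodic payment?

A$33,011.22

Level ordinary annuity; solve PV = PMT × [(1 − (1+r)^−n)/r] for PMT.
Periodic rate r = 0.098/4 per quarter; n is counted in quarters.
With n = 56: PMT = 1,000,000 / ([(1 − (1+r)^−n)/r]) = A$33,011.22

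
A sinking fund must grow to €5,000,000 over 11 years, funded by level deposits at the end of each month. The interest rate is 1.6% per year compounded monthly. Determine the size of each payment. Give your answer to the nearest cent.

€34,668.36

Level ordinary annuity; solve FV = PMT × [((1+r)^n − 1)/r] for PMT.
Periodic rate r = 0.016/12 per month; n is counted in months.
With n = 132: PMT = 5,000,000 / ([((1+r)^n − 1)/r]) = €34,668.36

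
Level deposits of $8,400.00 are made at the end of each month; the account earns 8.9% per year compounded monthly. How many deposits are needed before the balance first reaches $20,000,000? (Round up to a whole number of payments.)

397 payments

Periodic rate r = 0.089/12 per month; n is counted in months.
Ordinary annuity FV: 20,000,000 = 8,400 × [((1+r)^n − 1)/r].
(1+r)^n = 1 + 20,000,000 × r / 8,400, so n = ln(1 + 20,000,000·r/8,400) / ln(1+r) = 396.02.
Round up to a whole number of payments: n = 397.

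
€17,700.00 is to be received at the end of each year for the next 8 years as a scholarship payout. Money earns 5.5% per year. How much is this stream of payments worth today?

This is an ordinary annuity: 8 payments of €17,700.00 at the end of each year.
Periodic rate r = 0.055 per year.
PV = PMT × [(1 − (1+r)^−n)/r] = 17,700 × [1 − (1+r)^−8] / r = €112,121.82

€112,121.82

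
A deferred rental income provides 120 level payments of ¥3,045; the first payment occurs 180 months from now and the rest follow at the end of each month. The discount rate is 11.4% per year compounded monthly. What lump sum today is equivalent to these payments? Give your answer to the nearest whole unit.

Ordinary annuity of 120 payments, first payment at period 180.
Periodic rate r = 0.114/12 per month; n is counted in months.
The ordinary-annuity PV formula values the stream one period before the first payment (period 179); discount that back 179 periods:
PV₀ = 3,045 × [1 − (1+r)^−120] / r × (1+r)^−179 = ¥40,027

¥40,027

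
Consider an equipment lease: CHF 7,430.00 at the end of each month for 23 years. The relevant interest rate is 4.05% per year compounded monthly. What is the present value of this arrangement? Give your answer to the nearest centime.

This is an ordinary annuity: 276 payments of CHF 7,430.00 at the end of each month.
Periodic rate r = 0.0405/12 per month; n is counted in months.
PV = PMT × [(1 − (1+r)^−n)/r] = 7,430 × [1 − (1+r)^−276] / r = CHF 1,332,819.40

CHF 1,332,819.40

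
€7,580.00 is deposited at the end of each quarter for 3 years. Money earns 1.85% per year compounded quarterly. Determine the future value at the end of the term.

This is an ordinary annuity: 12 deposits of €7,580.00 at the end of each quarter.
Periodic rate r = 0.0185/4 per quarter; n is counted in quarters.
FV = PMT × [((1+r)^n − 1)/r] = 7,580 × [(1+r)^12 − 1] / r = €93,309.84

€93,309.84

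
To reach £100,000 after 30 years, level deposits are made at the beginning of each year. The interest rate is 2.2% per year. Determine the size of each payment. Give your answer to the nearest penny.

Level annuity due; solve FV = PMT × [((1+r)^n − 1)/r] × (1+r) for PMT.
Periodic rate r = 0.022 per year.
With n = 30: PMT = 100,000 / ([((1+r)^n − 1)/r] × (1+r)) = £2,337.29

£2,337.29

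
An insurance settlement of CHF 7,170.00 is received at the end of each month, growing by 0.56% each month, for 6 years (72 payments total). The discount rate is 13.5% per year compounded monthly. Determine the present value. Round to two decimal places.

Periodic rate r = 0.135/12 per month; n is counted in months.
Growing ordinary annuity: PV = PMT₁ × [1 − ((1+g)/(1+r))^n] / (r − g) = 7,170 × [1 − ((1+0.0056)/(1+r))^72] / (r − 0.0056) = CHF 421,261.96.

CHF 421,261.96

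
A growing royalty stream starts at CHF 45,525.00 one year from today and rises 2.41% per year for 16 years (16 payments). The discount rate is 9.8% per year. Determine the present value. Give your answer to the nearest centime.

CHF 413,991.19

Periodic rate r = 0.098 per year.
Growing ordinary annuity: PV = PMT₁ × [1 − ((1+g)/(1+r))^n] / (r − g) = 45,525 × [1 − ((1+0.0241)/(1+r))^16] / (r − 0.0241) = CHF 413,991.19.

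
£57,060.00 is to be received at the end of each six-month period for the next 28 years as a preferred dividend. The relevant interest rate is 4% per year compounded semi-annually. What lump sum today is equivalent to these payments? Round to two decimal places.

This is an ordinary annuity: 56 payments of £57,060.00 at the end of each six-month period.
Periodic rate r = 0.04/2 per half-year; n is counted in half-years.
PV = PMT × [(1 − (1+r)^−n)/r] = 57,060 × [1 − (1+r)^−56] / r = £1,911,777.82

£1,911,777.82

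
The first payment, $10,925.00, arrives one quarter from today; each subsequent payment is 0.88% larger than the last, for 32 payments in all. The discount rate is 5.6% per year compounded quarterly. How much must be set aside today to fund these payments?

$318,722.73

Periodic rate r = 0.056/4 per quarter; n is counted in quarters.
Growing ordinary annuity: PV = PMT₁ × [1 − ((1+g)/(1+r))^n] / (r − g) = 10,925 × [1 − ((1+0.0088)/(1+r))^32] / (r − 0.0088) = $318,722.73.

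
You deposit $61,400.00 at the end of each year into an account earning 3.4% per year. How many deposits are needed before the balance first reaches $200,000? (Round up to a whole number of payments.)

Periodic rate r = 0.034 per year.
Ordinary annuity FV: 200,000 = 61,400 × [((1+r)^n − 1)/r].
(1+r)^n = 1 + 200,000 × r / 61,400, so n = ln(1 + 200,000·r/61,400) / ln(1+r) = 3.14.
Round up to a whole number of payments: n = 4.

4 payments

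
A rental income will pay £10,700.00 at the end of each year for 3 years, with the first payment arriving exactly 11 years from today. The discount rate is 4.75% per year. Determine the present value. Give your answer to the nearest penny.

Ordinary annuity of 3 payments, first payment at period 11.
Periodic rate r = 0.0475 per year.
The ordinary-annuity PV formula values the stream one period before the first payment (period 10); discount that back 10 periods:
PV₀ = 10,700 × [1 − (1+r)^−3] / r × (1+r)^−10 = £18,406.38

£18,406.38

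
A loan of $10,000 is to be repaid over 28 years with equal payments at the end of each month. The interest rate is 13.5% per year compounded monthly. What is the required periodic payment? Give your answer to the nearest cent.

Level ordinary annuity; solve PV = PMT × [(1 − (1+r)^−n)/r] for PMT.
Periodic rate r = 0.135/12 per month; n is counted in months.
With n = 336: PMT = 10,000 / ([(1 − (1+r)^−n)/r]) = $115.18

$115.18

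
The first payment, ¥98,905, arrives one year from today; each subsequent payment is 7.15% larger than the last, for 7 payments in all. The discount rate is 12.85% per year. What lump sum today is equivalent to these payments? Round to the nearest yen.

Periodic rate r = 0.1285 per year.
Growing ordinary annuity: PV = PMT₁ × [1 − ((1+g)/(1+r))^n] / (r − g) = 98,905 × [1 − ((1+0.0715)/(1+r))^7] / (r − 0.0715) = ¥527,980.

¥527,980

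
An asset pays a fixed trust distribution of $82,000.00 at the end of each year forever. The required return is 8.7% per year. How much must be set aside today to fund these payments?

$942,528.74

Periodic rate r = 0.087 per year.
Level perpetuity: PV = PMT / r = 82,000 / (0.087) = $942,528.74.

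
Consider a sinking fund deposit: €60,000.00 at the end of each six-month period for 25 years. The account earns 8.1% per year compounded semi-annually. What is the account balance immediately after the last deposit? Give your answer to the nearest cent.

€9,303,029.44

This is an ordinary annuity: 50 deposits of €60,000.00 at the end of each six-month period.
Periodic rate r = 0.081/2 per half-year; n is counted in half-years.
FV = PMT × [((1+r)^n − 1)/r] = 60,000 × [(1+r)^50 − 1] / r = €9,303,029.44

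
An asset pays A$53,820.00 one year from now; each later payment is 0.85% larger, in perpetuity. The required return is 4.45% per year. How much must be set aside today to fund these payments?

A$1,495,000.00

Periodic rate r = 0.0445 per year.
Growing perpetuity (Gordon): PV = PMT₁ / (r − g) = 53,820 / (r − 0.0085) = A$1,495,000.00.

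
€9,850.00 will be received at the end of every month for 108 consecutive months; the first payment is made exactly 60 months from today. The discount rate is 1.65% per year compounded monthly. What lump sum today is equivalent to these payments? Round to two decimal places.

€911,019.87

Ordinary annuity of 108 payments, first payment at period 60.
Periodic rate r = 0.0165/12 per month; n is counted in months.
The ordinary-annuity PV formula values the stream one period before the first payment (period 59); discount that back 59 periods:
PV₀ = 9,850 × [1 − (1+r)^−108] / r × (1+r)^−59 = €911,019.87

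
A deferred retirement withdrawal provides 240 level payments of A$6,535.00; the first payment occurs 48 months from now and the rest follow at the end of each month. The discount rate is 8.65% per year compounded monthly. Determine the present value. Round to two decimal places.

A$531,459.22

Ordinary annuity of 240 payments, first payment at period 48.
Periodic rate r = 0.0865/12 per month; n is counted in months.
The ordinary-annuity PV formula values the stream one period before the first payment (period 47); discount that back 47 periods:
PV₀ = 6,535 × [1 − (1+r)^−240] / r × (1+r)^−47 = A$531,459.22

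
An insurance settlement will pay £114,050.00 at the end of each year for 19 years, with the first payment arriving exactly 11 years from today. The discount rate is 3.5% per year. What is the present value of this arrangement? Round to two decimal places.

£1,108,470.39

Ordinary annuity of 19 payments, first payment at period 11.
Periodic rate r = 0.035 per year.
The ordinary-annuity PV formula values the stream one period before the first payment (period 10); discount that back 10 periods:
PV₀ = 114,050 × [1 − (1+r)^−19] / r × (1+r)^−10 = £1,108,470.39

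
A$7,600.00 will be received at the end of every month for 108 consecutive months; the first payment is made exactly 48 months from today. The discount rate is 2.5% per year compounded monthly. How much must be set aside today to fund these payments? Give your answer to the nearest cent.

A$665,903.67

Ordinary annuity of 108 payments, first payment at period 48.
Periodic rate r = 0.025/12 per month; n is counted in months.
The ordinary-annuity PV formula values the stream one period before the first payment (period 47); discount that back 47 periods:
PV₀ = 7,600 × [1 − (1+r)^−108] / r × (1+r)^−47 = A$665,903.67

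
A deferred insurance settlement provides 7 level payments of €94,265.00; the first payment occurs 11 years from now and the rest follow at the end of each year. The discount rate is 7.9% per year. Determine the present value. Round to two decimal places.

€230,227.82

Ordinary annuity of 7 payments, first payment at period 11.
Periodic rate r = 0.079 per year.
The ordinary-annuity PV formula values the stream one period before the first payment (period 10); discount that back 10 periods:
PV₀ = 94,265 × [1 − (1+r)^−7] / r × (1+r)^−10 = €230,227.82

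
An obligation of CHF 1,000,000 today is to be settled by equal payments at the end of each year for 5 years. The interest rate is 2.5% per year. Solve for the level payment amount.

Level ordinary annuity; solve PV = PMT × [(1 − (1+r)^−n)/r] for PMT.
Periodic rate r = 0.025 per year.
With n = 5: PMT = 1,000,000 / ([(1 − (1+r)^−n)/r]) = CHF 215,246.86

CHF 215,246.86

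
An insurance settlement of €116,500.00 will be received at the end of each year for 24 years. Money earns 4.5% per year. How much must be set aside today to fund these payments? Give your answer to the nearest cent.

€1,688,723.23

This is an ordinary annuity: 24 payments of €116,500.00 at the end of each year.
Periodic rate r = 0.045 per year.
PV = PMT × [(1 − (1+r)^−n)/r] = 116,500 × [1 − (1+r)^−24] / r = €1,688,723.23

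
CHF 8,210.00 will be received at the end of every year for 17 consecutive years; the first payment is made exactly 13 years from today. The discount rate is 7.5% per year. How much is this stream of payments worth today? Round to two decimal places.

Ordinary annuity of 17 payments, first payment at period 13.
Periodic rate r = 0.075 per year.
The ordinary-annuity PV formula values the stream one period before the first payment (period 12); discount that back 12 periods:
PV₀ = 8,210 × [1 − (1+r)^−17] / r × (1+r)^−12 = CHF 32,518.88

CHF 32,518.88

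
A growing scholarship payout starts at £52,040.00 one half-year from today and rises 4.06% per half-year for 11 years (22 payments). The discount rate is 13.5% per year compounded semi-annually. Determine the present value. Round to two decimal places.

£831,165.73

Periodic rate r = 0.135/2 per half-year; n is counted in half-years.
Growing ordinary annuity: PV = PMT₁ × [1 − ((1+g)/(1+r))^n] / (r − g) = 52,040 × [1 − ((1+0.0406)/(1+r))^22] / (r − 0.0406) = £831,165.73.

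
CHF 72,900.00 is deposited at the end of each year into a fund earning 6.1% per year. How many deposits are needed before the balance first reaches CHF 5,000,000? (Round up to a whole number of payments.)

28 payments

Periodic rate r = 0.061 per year.
Ordinary annuity FV: 5,000,000 = 72,900 × [((1+r)^n − 1)/r].
(1+r)^n = 1 + 5,000,000 × r / 72,900, so n = ln(1 + 5,000,000·r/72,900) / ln(1+r) = 27.79.
Round up to a whole number of payments: n = 28.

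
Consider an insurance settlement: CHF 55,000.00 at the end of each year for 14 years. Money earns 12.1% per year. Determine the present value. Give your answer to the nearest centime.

CHF 362,691.31

This is an ordinary annuity: 14 payments of CHF 55,000.00 at the end of each year.
Periodic rate r = 0.121 per year.
PV = PMT × [(1 − (1+r)^−n)/r] = 55,000 × [1 − (1+r)^−14] / r = CHF 362,691.31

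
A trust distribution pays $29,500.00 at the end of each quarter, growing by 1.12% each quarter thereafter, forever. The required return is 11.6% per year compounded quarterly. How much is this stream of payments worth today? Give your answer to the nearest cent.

$1,657,303.37

Periodic rate r = 0.116/4 per quarter.
Growing perpetuity (Gordon): PV = PMT₁ / (r − g) = 29,500 / (r − 0.0112) = $1,657,303.37.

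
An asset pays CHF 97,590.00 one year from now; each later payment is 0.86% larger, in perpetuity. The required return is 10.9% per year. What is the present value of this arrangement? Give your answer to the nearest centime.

CHF 972,011.95

Periodic rate r = 0.109 per year.
Growing perpetuity (Gordon): PV = PMT₁ / (r − g) = 97,590 / (r − 0.0086) = CHF 972,011.95.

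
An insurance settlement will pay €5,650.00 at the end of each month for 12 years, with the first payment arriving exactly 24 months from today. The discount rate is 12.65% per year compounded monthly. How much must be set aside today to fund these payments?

Ordinary annuity of 144 payments, first payment at period 24.
Periodic rate r = 0.1265/12 per month; n is counted in months.
The ordinary-annuity PV formula values the stream one period before the first payment (period 23); discount that back 23 periods:
PV₀ = 5,650 × [1 − (1+r)^−144] / r × (1+r)^−23 = €328,084.99

€328,084.99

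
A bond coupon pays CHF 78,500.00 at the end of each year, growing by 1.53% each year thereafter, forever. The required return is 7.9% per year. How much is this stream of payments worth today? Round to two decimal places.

CHF 1,232,339.09

Periodic rate r = 0.079 per year.
Growing perpetuity (Gordon): PV = PMT₁ / (r − g) = 78,500 / (r − 0.0153) = CHF 1,232,339.09.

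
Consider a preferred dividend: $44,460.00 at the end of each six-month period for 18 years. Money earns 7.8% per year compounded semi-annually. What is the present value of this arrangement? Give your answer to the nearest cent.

$852,428.97

This is an ordinary annuity: 36 payments of $44,460.00 at the end of each six-month period.
Periodic rate r = 0.078/2 per half-year; n is counted in half-years.
PV = PMT × [(1 − (1+r)^−n)/r] = 44,460 × [1 − (1+r)^−36] / r = $852,428.97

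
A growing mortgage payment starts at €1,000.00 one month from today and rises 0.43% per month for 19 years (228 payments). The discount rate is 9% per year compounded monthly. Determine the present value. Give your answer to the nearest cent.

€161,197.18

Periodic rate r = 0.09/12 per month; n is counted in months.
Growing ordinary annuity: PV = PMT₁ × [1 − ((1+g)/(1+r))^n] / (r − g) = 1,000 × [1 − ((1+0.0043)/(1+r))^228] / (r − 0.0043) = €161,197.18.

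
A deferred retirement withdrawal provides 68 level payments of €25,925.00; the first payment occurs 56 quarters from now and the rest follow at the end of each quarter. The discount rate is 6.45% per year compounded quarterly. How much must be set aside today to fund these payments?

Ordinary annuity of 68 payments, first payment at period 56.
Periodic rate r = 0.0645/4 per quarter; n is counted in quarters.
The ordinary-annuity PV formula values the stream one period before the first payment (period 55); discount that back 55 periods:
PV₀ = 25,925 × [1 − (1+r)^−68] / r × (1+r)^−55 = €442,239.92

€442,239.92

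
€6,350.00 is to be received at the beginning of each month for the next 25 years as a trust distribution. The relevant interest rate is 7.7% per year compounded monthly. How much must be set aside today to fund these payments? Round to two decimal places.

This is an annuity due: 300 payments of €6,350.00 at the beginning of each month.
Periodic rate r = 0.077/12 per month; n is counted in months.
PV = PMT × [(1 − (1+r)^−n)/r] × (1+r) = 6,350 × [1 − (1+r)^−300] / r × (1+r) = €849,777.69

€849,777.69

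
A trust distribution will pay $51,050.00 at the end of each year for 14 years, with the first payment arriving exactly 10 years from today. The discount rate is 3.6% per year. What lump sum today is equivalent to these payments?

Ordinary annuity of 14 payments, first payment at period 10.
Periodic rate r = 0.036 per year.
The ordinary-annuity PV formula values the stream one period before the first payment (period 9); discount that back 9 periods:
PV₀ = 51,050 × [1 − (1+r)^−14] / r × (1+r)^−9 = $402,802.85

$402,802.85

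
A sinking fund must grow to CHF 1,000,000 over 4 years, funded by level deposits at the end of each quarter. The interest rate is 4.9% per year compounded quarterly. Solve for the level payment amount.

Level ordinary annuity; solve FV = PMT × [((1+r)^n − 1)/r] for PMT.
Periodic rate r = 0.049/4 per quarter; n is counted in quarters.
With n = 16: PMT = 1,000,000 / ([((1+r)^n − 1)/r]) = CHF 56,955.78

CHF 56,955.78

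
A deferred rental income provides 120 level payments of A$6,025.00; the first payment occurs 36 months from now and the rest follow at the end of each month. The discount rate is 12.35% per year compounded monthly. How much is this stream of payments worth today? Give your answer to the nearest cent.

Ordinary annuity of 120 payments, first payment at period 36.
Periodic rate r = 0.1235/12 per month; n is counted in months.
The ordinary-annuity PV formula values the stream one period before the first payment (period 35); discount that back 35 periods:
PV₀ = 6,025 × [1 − (1+r)^−120] / r × (1+r)^−35 = A$289,369.39

A$289,369.39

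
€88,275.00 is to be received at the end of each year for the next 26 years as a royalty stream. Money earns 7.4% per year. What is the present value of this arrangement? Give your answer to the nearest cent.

This is an ordinary annuity: 26 payments of €88,275.00 at the end of each year.
Periodic rate r = 0.074 per year.
PV = PMT × [(1 − (1+r)^−n)/r] = 88,275 × [1 − (1+r)^−26] / r = €1,006,484.47

€1,006,484.47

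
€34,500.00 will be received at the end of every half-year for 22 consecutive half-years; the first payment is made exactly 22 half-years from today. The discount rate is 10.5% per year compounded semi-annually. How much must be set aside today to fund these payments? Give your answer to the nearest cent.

Ordinary annuity of 22 payments, first payment at period 22.
Periodic rate r = 0.105/2 per half-year; n is counted in half-years.
The ordinary-annuity PV formula values the stream one period before the first payment (period 21); discount that back 21 periods:
PV₀ = 34,500 × [1 − (1+r)^−22] / r × (1+r)^−21 = €151,589.62

€151,589.62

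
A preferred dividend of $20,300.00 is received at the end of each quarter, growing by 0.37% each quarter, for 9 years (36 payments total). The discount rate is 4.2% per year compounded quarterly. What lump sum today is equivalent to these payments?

Periodic rate r = 0.042/4 per quarter; n is counted in quarters.
Growing ordinary annuity: PV = PMT₁ × [1 − ((1+g)/(1+r))^n] / (r − g) = 20,300 × [1 − ((1+0.0037)/(1+r))^36] / (r − 0.0037) = $644,188.80.

$644,188.80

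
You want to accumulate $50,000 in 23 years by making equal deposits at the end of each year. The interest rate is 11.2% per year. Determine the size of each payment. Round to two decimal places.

Level ordinary annuity; solve FV = PMT × [((1+r)^n − 1)/r] for PMT.
Periodic rate r = 0.112 per year.
With n = 23: PMT = 50,000 / ([((1+r)^n − 1)/r]) = $533.72

$533.72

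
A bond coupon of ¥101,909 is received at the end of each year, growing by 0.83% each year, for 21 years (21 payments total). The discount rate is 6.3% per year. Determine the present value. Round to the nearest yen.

Periodic rate r = 0.063 per year.
Growing ordinary annuity: PV = PMT₁ × [1 − ((1+g)/(1+r))^n] / (r − g) = 101,909 × [1 − ((1+0.0083)/(1+r))^21] / (r − 0.0083) = ¥1,248,709.

¥1,248,709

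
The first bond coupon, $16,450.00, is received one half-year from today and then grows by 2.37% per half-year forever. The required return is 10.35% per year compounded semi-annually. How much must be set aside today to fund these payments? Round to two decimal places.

Periodic rate r = 0.1035/2 per half-year.
Growing perpetuity (Gordon): PV = PMT₁ / (r − g) = 16,450 / (r − 0.0237) = $586,452.76.

$586,452.76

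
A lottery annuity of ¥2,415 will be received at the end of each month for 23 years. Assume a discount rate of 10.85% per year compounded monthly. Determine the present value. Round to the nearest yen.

¥244,825

This is an ordinary annuity: 276 payments of ¥2,415 at the end of each month.
Periodic rate r = 0.1085/12 per month; n is counted in months.
PV = PMT × [(1 − (1+r)^−n)/r] = 2,415 × [1 − (1+r)^−276] / r = ¥244,825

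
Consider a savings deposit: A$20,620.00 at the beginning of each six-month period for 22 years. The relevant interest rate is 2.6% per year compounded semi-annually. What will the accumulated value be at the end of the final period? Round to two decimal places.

A$1,229,644.92

This is an annuity due: 44 deposits of A$20,620.00 at the beginning of each six-month period.
Periodic rate r = 0.026/2 per half-year; n is counted in half-years.
FV = PMT × [((1+r)^n − 1)/r] × (1+r) = 20,620 × [(1+r)^44 − 1] / r × (1+r) = A$1,229,644.92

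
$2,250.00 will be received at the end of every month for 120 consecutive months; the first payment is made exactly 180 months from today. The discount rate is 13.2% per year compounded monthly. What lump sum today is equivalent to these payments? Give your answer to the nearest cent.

$21,096.49

Ordinary annuity of 120 payments, first payment at period 180.
Periodic rate r = 0.132/12 per month; n is counted in months.
The ordinary-annuity PV formula values the stream one period before the first payment (period 179); discount that back 179 periods:
PV₀ = 2,250 × [1 − (1+r)^−120] / r × (1+r)^−179 = $21,096.49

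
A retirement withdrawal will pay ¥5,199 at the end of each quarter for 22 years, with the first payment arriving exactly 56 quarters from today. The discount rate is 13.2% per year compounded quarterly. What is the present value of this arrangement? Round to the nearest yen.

Ordinary annuity of 88 payments, first payment at period 56.
Periodic rate r = 0.132/4 per quarter; n is counted in quarters.
The ordinary-annuity PV formula values the stream one period before the first payment (period 55); discount that back 55 periods:
PV₀ = 5,199 × [1 − (1+r)^−88] / r × (1+r)^−55 = ¥24,900

¥24,900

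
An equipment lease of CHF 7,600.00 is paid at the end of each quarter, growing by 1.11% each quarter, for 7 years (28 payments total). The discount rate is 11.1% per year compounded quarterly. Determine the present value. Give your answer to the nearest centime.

CHF 167,531.64

Periodic rate r = 0.111/4 per quarter; n is counted in quarters.
Growing ordinary annuity: PV = PMT₁ × [1 − ((1+g)/(1+r))^n] / (r − g) = 7,600 × [1 − ((1+0.0111)/(1+r))^28] / (r − 0.0111) = CHF 167,531.64.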